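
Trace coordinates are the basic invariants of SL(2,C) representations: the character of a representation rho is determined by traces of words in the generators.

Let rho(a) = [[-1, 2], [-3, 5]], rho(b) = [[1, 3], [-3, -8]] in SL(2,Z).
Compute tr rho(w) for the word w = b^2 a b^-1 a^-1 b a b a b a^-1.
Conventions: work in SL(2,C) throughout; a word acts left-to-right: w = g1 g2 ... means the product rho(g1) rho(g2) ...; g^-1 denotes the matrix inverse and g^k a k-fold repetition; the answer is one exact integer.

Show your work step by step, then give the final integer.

rho(b) = [[1, 3], [-3, -8]]
... * rho(b) = [[1, 3], [-3, -8]]  ->  [[-8, -21], [21, 55]]
... * rho(a) = [[-1, 2], [-3, 5]]  ->  [[71, -121], [-186, 317]]
... * rho(b^-1) = [[-8, -3], [3, 1]]  ->  [[-931, -334], [2439, 875]]
... * rho(a^-1) = [[5, -2], [3, -1]]  ->  [[-5657, 2196], [14820, -5753]]
... * rho(b) = [[1, 3], [-3, -8]]  ->  [[-12245, -34539], [32079, 90484]]
... * rho(a) = [[-1, 2], [-3, 5]]  ->  [[115862, -197185], [-303531, 516578]]
... * rho(b) = [[1, 3], [-3, -8]]  ->  [[707417, 1925066], [-1853265, -5043217]]
... * rho(a) = [[-1, 2], [-3, 5]]  ->  [[-6482615, 11040164], [16982916, -28922615]]
... * rho(b) = [[1, 3], [-3, -8]]  ->  [[-39603107, -107769157], [103750761, 282329668]]
... * rho(a^-1) = [[5, -2], [3, -1]]  ->  [[-521323006, 186975371], [1365742809, -489831190]]
tr = -521323006 + -489831190 = -1011154196

-1011154196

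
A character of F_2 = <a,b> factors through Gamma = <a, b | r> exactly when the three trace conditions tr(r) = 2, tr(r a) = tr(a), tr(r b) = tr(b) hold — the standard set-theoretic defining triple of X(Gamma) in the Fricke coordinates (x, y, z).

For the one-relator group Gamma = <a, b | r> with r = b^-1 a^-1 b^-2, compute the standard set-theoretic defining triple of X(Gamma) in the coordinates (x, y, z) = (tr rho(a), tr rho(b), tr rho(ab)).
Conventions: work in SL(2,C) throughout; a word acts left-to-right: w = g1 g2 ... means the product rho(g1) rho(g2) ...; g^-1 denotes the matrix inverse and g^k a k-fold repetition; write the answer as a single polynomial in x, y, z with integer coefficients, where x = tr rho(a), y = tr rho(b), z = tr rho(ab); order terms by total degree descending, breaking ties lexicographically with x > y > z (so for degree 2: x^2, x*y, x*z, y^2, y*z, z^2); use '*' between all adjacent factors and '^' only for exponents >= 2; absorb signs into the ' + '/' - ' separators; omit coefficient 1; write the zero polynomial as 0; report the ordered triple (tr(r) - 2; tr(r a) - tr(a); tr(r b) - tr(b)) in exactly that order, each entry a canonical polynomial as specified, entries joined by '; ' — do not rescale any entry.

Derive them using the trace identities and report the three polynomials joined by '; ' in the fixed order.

trace(a^-1) = trace(a) = x
trace(a^-1 b) = trace(b) trace(a) - trace(b a)  (eliminate a^-1) = x*y - z
trace(a^-1 b^-1) = trace(a^-1) trace(b) - trace(a^-1 b)  (eliminate b^-1) = z
trace(b^-1 a^-1 b^-1) = trace(a^-1 b^-1) trace(b) - trace(a^-1)  (eliminate b^-1) = y*z - x
so trace(b^-1 a^-1 b^-2) = trace(b^-1 a^-1 b^-1) trace(b) - trace(b^-1 a^-1)  (eliminate b^-1) = y^2*z - x*y - z
reduce: trace(b a b a) = trace(a b) trace(a b) - trace(1)   [split at a repeated a] = z^2 - 2
so trace(a^-1 b a b) = trace(b a b) trace(a) - trace(b a b a)   [inverse elimination on a] = x*y*z - x^2 - z^2 + 2
trace(a b^-1 a^-1 b) = trace(a^-1 b a) trace(b) - trace(a^-1 b a b)   [inverse elimination on b] = -x*y*z + x^2 + y^2 + z^2 - 2
trace(a b^-1 a^-1 b^-1) = trace(a b^-1 a^-1) trace(b) - trace(a b^-1 a^-1 b)   [inverse elimination on b] = x*y*z - x^2 - z^2 + 2
trace(b^-1 a^-1 b^-2 a) = trace(a b^-1 a^-1 b^-1) trace(b) - trace(a b^-1 a^-1)   [inverse elimination on b] = x*y^2*z - x^2*y - y*z^2 + y
assemble the triple (trace(r) - 2; trace(r a) - x; trace(r b) - y)

y^2*z - x*y - z - 2; x*y^2*z - x^2*y - y*z^2 - x + y; y*z - x - y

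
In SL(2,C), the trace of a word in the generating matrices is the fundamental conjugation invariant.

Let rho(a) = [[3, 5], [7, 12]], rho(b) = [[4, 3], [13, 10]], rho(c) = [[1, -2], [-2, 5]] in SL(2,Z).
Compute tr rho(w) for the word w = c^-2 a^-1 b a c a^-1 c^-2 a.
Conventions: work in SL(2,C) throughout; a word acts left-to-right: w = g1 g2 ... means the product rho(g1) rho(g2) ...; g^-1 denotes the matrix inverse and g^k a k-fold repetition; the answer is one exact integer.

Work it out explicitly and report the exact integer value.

56228768

rho(c^-1) = [[5, 2], [2, 1]]
... * rho(c^-1) = [[5, 2], [2, 1]]  ->  [[29, 12], [12, 5]]
... * rho(a^-1) = [[12, -5], [-7, 3]]  ->  [[264, -109], [109, -45]]
... * rho(b) = [[4, 3], [13, 10]]  ->  [[-361, -298], [-149, -123]]
... * rho(a) = [[3, 5], [7, 12]]  ->  [[-3169, -5381], [-1308, -2221]]
... * rho(c) = [[1, -2], [-2, 5]]  ->  [[7593, -20567], [3134, -8489]]
... * rho(a^-1) = [[12, -5], [-7, 3]]  ->  [[235085, -99666], [97031, -41137]]
... * rho(c^-1) = [[5, 2], [2, 1]]  ->  [[976093, 370504], [402881, 152925]]
... * rho(c^-1) = [[5, 2], [2, 1]]  ->  [[5621473, 2322690], [2320255, 958687]]
... * rho(a) = [[3, 5], [7, 12]]  ->  [[33123249, 55979645], [13671574, 23105519]]
tr = 33123249 + 23105519 = 56228768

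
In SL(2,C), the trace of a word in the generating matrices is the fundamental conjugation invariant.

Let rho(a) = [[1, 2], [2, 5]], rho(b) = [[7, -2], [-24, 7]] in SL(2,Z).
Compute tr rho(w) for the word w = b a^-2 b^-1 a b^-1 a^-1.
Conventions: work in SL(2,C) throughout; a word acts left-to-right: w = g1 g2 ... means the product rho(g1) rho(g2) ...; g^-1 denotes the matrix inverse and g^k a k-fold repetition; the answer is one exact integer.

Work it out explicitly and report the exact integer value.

-658826

rho(b) = [[7, -2], [-24, 7]]
... * rho(a^-1) = [[5, -2], [-2, 1]]  ->  [[39, -16], [-134, 55]]
... * rho(a^-1) = [[5, -2], [-2, 1]]  ->  [[227, -94], [-780, 323]]
... * rho(b^-1) = [[7, 2], [24, 7]]  ->  [[-667, -204], [2292, 701]]
... * rho(a) = [[1, 2], [2, 5]]  ->  [[-1075, -2354], [3694, 8089]]
... * rho(b^-1) = [[7, 2], [24, 7]]  ->  [[-64021, -18628], [219994, 64011]]
... * rho(a^-1) = [[5, -2], [-2, 1]]  ->  [[-282849, 109414], [971948, -375977]]
tr = -282849 + -375977 = -658826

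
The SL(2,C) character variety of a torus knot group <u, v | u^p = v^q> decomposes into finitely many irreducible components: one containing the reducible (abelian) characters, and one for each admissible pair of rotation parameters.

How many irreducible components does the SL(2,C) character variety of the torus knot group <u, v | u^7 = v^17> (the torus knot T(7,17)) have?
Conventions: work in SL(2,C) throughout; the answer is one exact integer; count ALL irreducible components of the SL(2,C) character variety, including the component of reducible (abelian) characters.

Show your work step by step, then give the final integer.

In the torus knot group T(7,17), u^7 = v^17 is central, so an irreducible representation sends it to +I or -I (Schur).
This locks tr(u) to 2*cos(pi*alpha/7), alpha in 1..6, and tr(v) to 2*cos(pi*beta/17), beta in 1..16, on each component of irreducible characters.
The two central values (-1)^alpha I and (-1)^beta I must be the same matrix, so alpha and beta share a parity.
count pairs: odd alpha (3 choices) x odd beta (8), plus even alpha (3) x even beta (8): 3*8 + 3*8 = 48.
Total: 48 irreducible-character components + 1 reducible (abelian) component = 49.

49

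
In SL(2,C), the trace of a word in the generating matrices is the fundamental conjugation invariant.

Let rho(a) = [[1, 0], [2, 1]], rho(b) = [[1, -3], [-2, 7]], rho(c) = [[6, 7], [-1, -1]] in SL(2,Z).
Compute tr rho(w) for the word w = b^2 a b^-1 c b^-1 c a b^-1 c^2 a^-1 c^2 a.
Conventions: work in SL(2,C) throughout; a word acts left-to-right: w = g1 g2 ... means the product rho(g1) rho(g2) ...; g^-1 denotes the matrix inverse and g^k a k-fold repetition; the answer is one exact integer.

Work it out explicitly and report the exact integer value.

2047974558

rho(b) = [[1, -3], [-2, 7]]
... * rho(b) = [[1, -3], [-2, 7]]  ->  [[7, -24], [-16, 55]]
... * rho(a) = [[1, 0], [2, 1]]  ->  [[-41, -24], [94, 55]]
... * rho(b^-1) = [[7, 3], [2, 1]]  ->  [[-335, -147], [768, 337]]
... * rho(c) = [[6, 7], [-1, -1]]  ->  [[-1863, -2198], [4271, 5039]]
... * rho(b^-1) = [[7, 3], [2, 1]]  ->  [[-17437, -7787], [39975, 17852]]
... * rho(c) = [[6, 7], [-1, -1]]  ->  [[-96835, -114272], [221998, 261973]]
... * rho(a) = [[1, 0], [2, 1]]  ->  [[-325379, -114272], [745944, 261973]]
... * rho(b^-1) = [[7, 3], [2, 1]]  ->  [[-2506197, -1090409], [5745554, 2499805]]
... * rho(c) = [[6, 7], [-1, -1]]  ->  [[-13946773, -16452970], [31973519, 37719073]]
... * rho(c) = [[6, 7], [-1, -1]]  ->  [[-67227668, -81174441], [154122041, 186095560]]
... * rho(a^-1) = [[1, 0], [-2, 1]]  ->  [[95121214, -81174441], [-218069079, 186095560]]
... * rho(c) = [[6, 7], [-1, -1]]  ->  [[651901725, 747022939], [-1494510034, -1712579113]]
... * rho(c) = [[6, 7], [-1, -1]]  ->  [[3164387411, 3816289136], [-7254481091, -8748991125]]
... * rho(a) = [[1, 0], [2, 1]]  ->  [[10796965683, 3816289136], [-24752463341, -8748991125]]
tr = 10796965683 + -8748991125 = 2047974558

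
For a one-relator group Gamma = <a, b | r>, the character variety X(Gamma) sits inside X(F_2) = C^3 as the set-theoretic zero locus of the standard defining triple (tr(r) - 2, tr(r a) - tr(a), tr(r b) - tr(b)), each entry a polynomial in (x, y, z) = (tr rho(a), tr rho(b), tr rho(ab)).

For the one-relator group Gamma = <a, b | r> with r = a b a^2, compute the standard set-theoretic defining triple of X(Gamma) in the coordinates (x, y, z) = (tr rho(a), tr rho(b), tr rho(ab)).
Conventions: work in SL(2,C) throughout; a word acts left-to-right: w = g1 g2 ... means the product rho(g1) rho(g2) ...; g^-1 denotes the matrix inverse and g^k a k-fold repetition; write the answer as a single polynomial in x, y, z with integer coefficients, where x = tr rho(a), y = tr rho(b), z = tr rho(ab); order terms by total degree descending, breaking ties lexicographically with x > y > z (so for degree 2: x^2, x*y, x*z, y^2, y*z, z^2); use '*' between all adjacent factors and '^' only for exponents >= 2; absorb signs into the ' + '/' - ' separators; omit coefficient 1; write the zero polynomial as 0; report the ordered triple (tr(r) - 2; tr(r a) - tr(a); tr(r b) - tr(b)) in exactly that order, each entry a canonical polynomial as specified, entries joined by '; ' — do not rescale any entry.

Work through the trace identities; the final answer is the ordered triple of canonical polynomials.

tr(a b a) = tr(a) tr(b a) - tr(b)   [square of a] = x*z - y
apply: tr(a b a^2) = tr(a) tr(a b a) - tr(a b)   [square of a] = x^2*z - x*y - z
apply: tr(a b a^3) = tr(a) tr(a b a^2) - tr(a b a)  (reduce the a square) = x^3*z - x^2*y - 2*x*z + y
tr(b a b a) = tr(a b) tr(a b) - tr(1) = z^2 - 2
tr(b a b) = tr(b) tr(a b) - tr(a) = y*z - x
tr(a b a^2 b) = tr(a) tr(b a b a) - tr(b a b) = x*z^2 - y*z - x
assemble the triple (tr(r) - 2; tr(r a) - x; tr(r b) - y)

x^2*z - x*y - z - 2; x^3*z - x^2*y - 2*x*z - x + y; x*z^2 - y*z - x - y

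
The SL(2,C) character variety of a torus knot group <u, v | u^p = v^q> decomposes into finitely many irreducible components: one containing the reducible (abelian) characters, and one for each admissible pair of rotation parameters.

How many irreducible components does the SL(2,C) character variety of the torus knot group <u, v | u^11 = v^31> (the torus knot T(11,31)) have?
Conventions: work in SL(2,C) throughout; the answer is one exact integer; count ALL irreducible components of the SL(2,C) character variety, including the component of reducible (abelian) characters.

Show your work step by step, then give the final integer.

For T(11,31): irreducibility forces the central element u^11 = v^31 to one of +I, -I.
This locks tr(u) to 2*cos(pi*alpha/11), alpha in 1..10, and tr(v) to 2*cos(pi*beta/31), beta in 1..30, on each component of irreducible characters.
Consistency of u^11 = (-1)^alpha I with v^31 = (-1)^beta I forces alpha = beta (mod 2).
Counting: 5 odd alphas x 15 odd betas + 5 even alphas x 15 even betas = 75 + 75 = 150.
That is 150 components of irreducible characters, and with the reducible (abelian) component the total is 151.

151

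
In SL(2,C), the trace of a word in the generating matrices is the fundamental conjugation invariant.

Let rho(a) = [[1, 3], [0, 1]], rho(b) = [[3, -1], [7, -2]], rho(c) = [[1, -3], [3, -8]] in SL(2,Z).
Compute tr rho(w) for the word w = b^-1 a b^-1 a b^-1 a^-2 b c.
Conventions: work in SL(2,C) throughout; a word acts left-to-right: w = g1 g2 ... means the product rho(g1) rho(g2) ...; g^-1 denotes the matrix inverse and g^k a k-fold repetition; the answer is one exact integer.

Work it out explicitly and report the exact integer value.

-82075

rho(b^-1) = [[-2, 1], [-7, 3]]
... * rho(a) = [[1, 3], [0, 1]]  ->  [[-2, -5], [-7, -18]]
... * rho(b^-1) = [[-2, 1], [-7, 3]]  ->  [[39, -17], [140, -61]]
... * rho(a) = [[1, 3], [0, 1]]  ->  [[39, 100], [140, 359]]
... * rho(b^-1) = [[-2, 1], [-7, 3]]  ->  [[-778, 339], [-2793, 1217]]
... * rho(a^-1) = [[1, -3], [0, 1]]  ->  [[-778, 2673], [-2793, 9596]]
... * rho(a^-1) = [[1, -3], [0, 1]]  ->  [[-778, 5007], [-2793, 17975]]
... * rho(b) = [[3, -1], [7, -2]]  ->  [[32715, -9236], [117446, -33157]]
... * rho(c) = [[1, -3], [3, -8]]  ->  [[5007, -24257], [17975, -87082]]
tr = 5007 + -87082 = -82075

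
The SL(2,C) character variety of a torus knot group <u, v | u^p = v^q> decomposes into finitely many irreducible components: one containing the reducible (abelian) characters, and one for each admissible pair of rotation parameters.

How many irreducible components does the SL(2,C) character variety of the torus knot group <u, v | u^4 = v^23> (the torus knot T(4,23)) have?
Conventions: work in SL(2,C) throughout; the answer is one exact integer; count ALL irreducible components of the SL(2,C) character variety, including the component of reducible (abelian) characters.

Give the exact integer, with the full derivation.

For T(4,23): irreducibility forces the central element u^4 = v^23 to one of +I, -I.
This locks tr(u) to 2*cos(pi*alpha/4), alpha in 1..3, and tr(v) to 2*cos(pi*beta/23), beta in 1..22, on each component of irreducible characters.
Consistency of u^4 = (-1)^alpha I with v^23 = (-1)^beta I forces alpha = beta (mod 2).
Counting: 2 odd alphas x 11 odd betas + 1 even alphas x 11 even betas = 22 + 11 = 33.
Total: 33 irreducible-character components + 1 reducible (abelian) component = 34.

34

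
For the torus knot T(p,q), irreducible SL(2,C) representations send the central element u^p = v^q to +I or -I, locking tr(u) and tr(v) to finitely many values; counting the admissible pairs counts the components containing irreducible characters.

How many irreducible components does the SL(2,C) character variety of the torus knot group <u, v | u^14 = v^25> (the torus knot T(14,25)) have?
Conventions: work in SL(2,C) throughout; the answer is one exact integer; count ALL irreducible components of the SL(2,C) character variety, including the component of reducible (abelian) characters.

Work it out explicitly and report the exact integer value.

For T(14,25): irreducibility forces the central element u^14 = v^25 to one of +I, -I.
So on each irreducible component the traces are pinned: tr(u) = 2*cos(pi*alpha/14) with 1 <= alpha <= 13, tr(v) = 2*cos(pi*beta/25) with 1 <= beta <= 24.
u^14 = (-1)^alpha I and v^25 = (-1)^beta I must agree, so alpha and beta have equal parity.
count pairs: odd alpha (7 choices) x odd beta (12), plus even alpha (6) x even beta (12): 7*12 + 6*12 = 156.
components with irreducible characters: 156; plus the single component of reducible (abelian) characters: total 157.

157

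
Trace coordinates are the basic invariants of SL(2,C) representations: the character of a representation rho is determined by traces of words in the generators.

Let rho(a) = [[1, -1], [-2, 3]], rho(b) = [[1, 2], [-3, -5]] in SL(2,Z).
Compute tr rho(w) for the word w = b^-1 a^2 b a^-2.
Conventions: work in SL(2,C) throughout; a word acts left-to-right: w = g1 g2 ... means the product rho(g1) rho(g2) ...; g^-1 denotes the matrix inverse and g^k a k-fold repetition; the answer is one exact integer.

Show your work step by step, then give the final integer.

rho(b^-1) = [[-5, -2], [3, 1]]
... * rho(a) = [[1, -1], [-2, 3]]  ->  [[-1, -1], [1, 0]]
... * rho(a) = [[1, -1], [-2, 3]]  ->  [[1, -2], [1, -1]]
... * rho(b) = [[1, 2], [-3, -5]]  ->  [[7, 12], [4, 7]]
... * rho(a^-1) = [[3, 1], [2, 1]]  ->  [[45, 19], [26, 11]]
... * rho(a^-1) = [[3, 1], [2, 1]]  ->  [[173, 64], [100, 37]]
tr = 173 + 37 = 210

210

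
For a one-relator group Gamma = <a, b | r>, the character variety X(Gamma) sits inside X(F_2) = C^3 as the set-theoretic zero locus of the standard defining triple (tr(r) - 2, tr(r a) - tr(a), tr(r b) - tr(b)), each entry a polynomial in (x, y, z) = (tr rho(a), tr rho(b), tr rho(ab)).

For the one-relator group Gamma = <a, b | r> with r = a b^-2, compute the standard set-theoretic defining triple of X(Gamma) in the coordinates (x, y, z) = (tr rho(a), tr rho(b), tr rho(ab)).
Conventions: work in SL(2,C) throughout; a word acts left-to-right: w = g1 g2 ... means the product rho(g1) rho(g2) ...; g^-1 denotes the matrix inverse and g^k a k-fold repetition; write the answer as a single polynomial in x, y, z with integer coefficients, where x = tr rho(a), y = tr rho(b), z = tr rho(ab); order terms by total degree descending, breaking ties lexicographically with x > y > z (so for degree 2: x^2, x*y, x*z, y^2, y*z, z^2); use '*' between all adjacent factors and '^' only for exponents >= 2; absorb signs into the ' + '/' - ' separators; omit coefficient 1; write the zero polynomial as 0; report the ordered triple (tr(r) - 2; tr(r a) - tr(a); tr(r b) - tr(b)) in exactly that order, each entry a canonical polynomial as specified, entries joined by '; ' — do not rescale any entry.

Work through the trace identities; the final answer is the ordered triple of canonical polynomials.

x*y^2 - y*z - x - 2; x^2*y^2 - x*y*z - x^2 - y^2 - x + 2; x*y - y - z

trace(b^-1 a) = trace(a)*trace(b) - trace(a b) = x*y - z
trace(a b^-2) = trace(b^-1 a)*trace(b) - trace(b^-1 a b) = x*y^2 - y*z - x
trace(a^2) = trace(a)*trace(a) - trace(1) = x^2 - 2
trace(a^2 b) = trace(a)*trace(b a) - trace(b) = x*z - y
trace(b^-1 a^2) = trace(a^2)*trace(b) - trace(a^2 b) = x^2*y - x*z - y
trace(a b^-2 a) = trace(b^-1 a^2)*trace(b) - trace(b^-1 a^2 b) = x^2*y^2 - x*y*z - x^2 - y^2 + 2
assemble the triple (trace(r) - 2; trace(r a) - x; trace(r b) - y)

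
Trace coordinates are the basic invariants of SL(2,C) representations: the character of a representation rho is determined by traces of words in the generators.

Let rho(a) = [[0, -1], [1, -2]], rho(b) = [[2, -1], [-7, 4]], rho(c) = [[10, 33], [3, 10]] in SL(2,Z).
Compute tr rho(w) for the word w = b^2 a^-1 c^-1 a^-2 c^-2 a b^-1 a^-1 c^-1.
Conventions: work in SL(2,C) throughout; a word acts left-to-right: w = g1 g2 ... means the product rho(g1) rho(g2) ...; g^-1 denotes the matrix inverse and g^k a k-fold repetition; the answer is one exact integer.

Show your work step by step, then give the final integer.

-1425214542

rho(b) = [[2, -1], [-7, 4]]
... * rho(b) = [[2, -1], [-7, 4]]  ->  [[11, -6], [-42, 23]]
... * rho(a^-1) = [[-2, 1], [-1, 0]]  ->  [[-16, 11], [61, -42]]
... * rho(c^-1) = [[10, -33], [-3, 10]]  ->  [[-193, 638], [736, -2433]]
... * rho(a^-1) = [[-2, 1], [-1, 0]]  ->  [[-252, -193], [961, 736]]
... * rho(a^-1) = [[-2, 1], [-1, 0]]  ->  [[697, -252], [-2658, 961]]
... * rho(c^-1) = [[10, -33], [-3, 10]]  ->  [[7726, -25521], [-29463, 97324]]
... * rho(c^-1) = [[10, -33], [-3, 10]]  ->  [[153823, -510168], [-586602, 1945519]]
... * rho(a) = [[0, -1], [1, -2]]  ->  [[-510168, 866513], [1945519, -3304436]]
... * rho(b^-1) = [[4, 1], [7, 2]]  ->  [[4024919, 1222858], [-15348976, -4663353]]
... * rho(a^-1) = [[-2, 1], [-1, 0]]  ->  [[-9272696, 4024919], [35361305, -15348976]]
... * rho(c^-1) = [[10, -33], [-3, 10]]  ->  [[-104801717, 346248158], [399659978, -1320412825]]
tr = -104801717 + -1320412825 = -1425214542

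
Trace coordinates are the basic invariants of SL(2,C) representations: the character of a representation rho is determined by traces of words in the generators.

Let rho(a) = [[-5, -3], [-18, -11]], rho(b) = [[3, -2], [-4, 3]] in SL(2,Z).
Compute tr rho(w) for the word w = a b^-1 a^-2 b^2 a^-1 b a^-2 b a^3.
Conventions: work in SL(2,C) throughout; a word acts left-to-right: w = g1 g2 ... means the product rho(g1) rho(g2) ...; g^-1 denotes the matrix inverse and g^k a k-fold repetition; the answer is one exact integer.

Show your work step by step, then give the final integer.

rho(a) = [[-5, -3], [-18, -11]]
... * rho(b^-1) = [[3, 2], [4, 3]]  ->  [[-27, -19], [-98, -69]]
... * rho(a^-1) = [[-11, 3], [18, -5]]  ->  [[-45, 14], [-164, 51]]
... * rho(a^-1) = [[-11, 3], [18, -5]]  ->  [[747, -205], [2722, -747]]
... * rho(b) = [[3, -2], [-4, 3]]  ->  [[3061, -2109], [11154, -7685]]
... * rho(b) = [[3, -2], [-4, 3]]  ->  [[17619, -12449], [64202, -45363]]
... * rho(a^-1) = [[-11, 3], [18, -5]]  ->  [[-417891, 115102], [-1522756, 419421]]
... * rho(b) = [[3, -2], [-4, 3]]  ->  [[-1714081, 1181088], [-6245952, 4303775]]
... * rho(a^-1) = [[-11, 3], [18, -5]]  ->  [[40114475, -11047683], [146173422, -40256731]]
... * rho(a^-1) = [[-11, 3], [18, -5]]  ->  [[-640117519, 175581840], [-2332528800, 639803921]]
... * rho(b) = [[3, -2], [-4, 3]]  ->  [[-2622679917, 1806980558], [-9556802084, 6584469363]]
... * rho(a) = [[-5, -3], [-18, -11]]  ->  [[-19412250459, -12008746387], [-70736438114, -43758756741]]
... * rho(a) = [[-5, -3], [-18, -11]]  ->  [[313218687261, 190332961634], [1141339811908, 693555638493]]
... * rho(a) = [[-5, -3], [-18, -11]]  ->  [[-4992086745717, -3033318639757], [-18190700552414, -11053131459147]]
tr = -4992086745717 + -11053131459147 = -16045218204864

-16045218204864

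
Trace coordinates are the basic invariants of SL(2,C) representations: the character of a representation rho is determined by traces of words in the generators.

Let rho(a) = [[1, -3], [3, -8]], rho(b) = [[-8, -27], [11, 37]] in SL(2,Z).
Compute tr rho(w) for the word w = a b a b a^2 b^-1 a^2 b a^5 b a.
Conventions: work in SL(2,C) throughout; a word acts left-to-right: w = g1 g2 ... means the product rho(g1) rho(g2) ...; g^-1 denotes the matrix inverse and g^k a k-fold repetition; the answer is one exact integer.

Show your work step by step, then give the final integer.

-5022067631661407302

rho(a) = [[1, -3], [3, -8]]
... * rho(b) = [[-8, -27], [11, 37]]  ->  [[-41, -138], [-112, -377]]
... * rho(a) = [[1, -3], [3, -8]]  ->  [[-455, 1227], [-1243, 3352]]
... * rho(b) = [[-8, -27], [11, 37]]  ->  [[17137, 57684], [46816, 157585]]
... * rho(a) = [[1, -3], [3, -8]]  ->  [[190189, -512883], [519571, -1401128]]
... * rho(a) = [[1, -3], [3, -8]]  ->  [[-1348460, 3532497], [-3683813, 9650311]]
... * rho(b^-1) = [[37, 27], [-11, -8]]  ->  [[-88750487, -64668396], [-242454502, -176665439]]
... * rho(a) = [[1, -3], [3, -8]]  ->  [[-282755675, 783598629], [-772450819, 2140687018]]
... * rho(a) = [[1, -3], [3, -8]]  ->  [[2068040212, -5420522007], [5649610235, -14808143687]]
... * rho(b) = [[-8, -27], [11, 37]]  ->  [[-76170063773, -256396399983], [-208086462437, -700440792764]]
... * rho(a) = [[1, -3], [3, -8]]  ->  [[-845359263722, 2279681391183], [-2309408840729, 6227785729423]]
... * rho(a) = [[1, -3], [3, -8]]  ->  [[5993684909827, -15701373338298], [16373948347540, -42894059313197]]
... * rho(a) = [[1, -3], [3, -8]]  ->  [[-41110435105067, 107629931976903], [-112308229592051, 294030629462956]]
... * rho(a) = [[1, -3], [3, -8]]  ->  [[281779360825642, -737708150500023], [769783658796817, -2015320346927495]]
... * rho(a) = [[1, -3], [3, -8]]  ->  [[-1931345090674427, 5056327121523258], [-5276177381985668, 13813211799029509]]
... * rho(b) = [[-8, -27], [11, 37]]  ->  [[71070359062151254, 239230420944570075], [194154748845209943, 653545625877704869]]
... * rho(a) = [[1, -3], [3, -8]]  ->  [[788761621895861479, -2127054444743014362], [2154791626478324550, -5810829253557268781]]
tr = 788761621895861479 + -5810829253557268781 = -5022067631661407302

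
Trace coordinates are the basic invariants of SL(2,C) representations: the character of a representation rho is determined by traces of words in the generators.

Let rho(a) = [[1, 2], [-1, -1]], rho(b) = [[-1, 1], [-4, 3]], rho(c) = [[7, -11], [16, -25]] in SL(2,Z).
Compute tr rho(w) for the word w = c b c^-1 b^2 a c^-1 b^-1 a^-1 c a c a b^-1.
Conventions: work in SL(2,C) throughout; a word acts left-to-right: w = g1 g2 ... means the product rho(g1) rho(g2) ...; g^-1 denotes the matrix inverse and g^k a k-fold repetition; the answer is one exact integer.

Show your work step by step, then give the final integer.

rho(c) = [[7, -11], [16, -25]]
... * rho(b) = [[-1, 1], [-4, 3]]  ->  [[37, -26], [84, -59]]
... * rho(c^-1) = [[-25, 11], [-16, 7]]  ->  [[-509, 225], [-1156, 511]]
... * rho(b) = [[-1, 1], [-4, 3]]  ->  [[-391, 166], [-888, 377]]
... * rho(b) = [[-1, 1], [-4, 3]]  ->  [[-273, 107], [-620, 243]]
... * rho(a) = [[1, 2], [-1, -1]]  ->  [[-380, -653], [-863, -1483]]
... * rho(c^-1) = [[-25, 11], [-16, 7]]  ->  [[19948, -8751], [45303, -19874]]
... * rho(b^-1) = [[3, -1], [4, -1]]  ->  [[24840, -11197], [56413, -25429]]
... * rho(a^-1) = [[-1, -2], [1, 1]]  ->  [[-36037, -60877], [-81842, -138255]]
... * rho(c) = [[7, -11], [16, -25]]  ->  [[-1226291, 1918332], [-2784974, 4356637]]
... * rho(a) = [[1, 2], [-1, -1]]  ->  [[-3144623, -4370914], [-7141611, -9926585]]
... * rho(c) = [[7, -11], [16, -25]]  ->  [[-91946985, 143863703], [-208816637, 326722346]]
... * rho(a) = [[1, 2], [-1, -1]]  ->  [[-235810688, -327757673], [-535538983, -744355620]]
... * rho(b^-1) = [[3, -1], [4, -1]]  ->  [[-2018462756, 563568361], [-4584039429, 1279894603]]
tr = -2018462756 + 1279894603 = -738568153

-738568153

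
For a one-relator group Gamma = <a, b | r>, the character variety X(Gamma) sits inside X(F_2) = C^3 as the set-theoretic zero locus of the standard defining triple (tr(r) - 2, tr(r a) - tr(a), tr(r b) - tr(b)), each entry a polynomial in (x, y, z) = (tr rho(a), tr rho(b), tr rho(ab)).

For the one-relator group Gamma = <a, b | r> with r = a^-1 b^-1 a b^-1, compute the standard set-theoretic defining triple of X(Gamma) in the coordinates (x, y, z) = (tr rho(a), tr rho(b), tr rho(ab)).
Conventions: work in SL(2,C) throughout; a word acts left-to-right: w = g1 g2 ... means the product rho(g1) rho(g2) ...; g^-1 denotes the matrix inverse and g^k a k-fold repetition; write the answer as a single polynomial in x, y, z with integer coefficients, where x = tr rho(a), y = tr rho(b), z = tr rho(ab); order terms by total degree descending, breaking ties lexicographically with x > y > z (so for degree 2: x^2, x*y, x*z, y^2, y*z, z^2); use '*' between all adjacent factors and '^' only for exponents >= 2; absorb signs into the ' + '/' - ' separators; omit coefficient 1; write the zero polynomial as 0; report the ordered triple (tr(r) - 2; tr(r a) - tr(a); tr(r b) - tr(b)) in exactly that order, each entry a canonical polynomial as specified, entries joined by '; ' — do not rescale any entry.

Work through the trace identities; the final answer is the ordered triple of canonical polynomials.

tr(b^-1) = tr(b) = y
tr(a b a) = tr(a) * tr(b a) - tr(b)  (reduce the a square) = x*z - y
tr(a b a b) = tr(b a) * tr(b a) - tr(1)  (split on b) = z^2 - 2
tr(b^-1 a b a) = tr(a b a) * tr(b) - tr(a b a b)  (eliminate b^-1) = x*y*z - y^2 - z^2 + 2
tr(a^-1 b^-1 a b) = tr(b^-1 a b) * tr(a) - tr(b^-1 a b a)  (eliminate a^-1) = -x*y*z + x^2 + y^2 + z^2 - 2
tr(a^-1 b^-1 a b^-1) = tr(a^-1 b^-1 a) * tr(b) - tr(a^-1 b^-1 a b)  (eliminate b^-1) = x*y*z - x^2 - z^2 + 2
tr(b^-1 a) = tr(a) * tr(b) - tr(a b)  (eliminate b^-1) = x*y - z
tr(b^-1 a b^-1) = tr(b^-1 a) * tr(b) - tr(b^-1 a b)  (eliminate b^-1) = x*y^2 - y*z - x
assemble the triple (tr(r) - 2; tr(r a) - x; tr(r b) - y)

x*y*z - x^2 - z^2; x*y^2 - y*z - 2*x; 0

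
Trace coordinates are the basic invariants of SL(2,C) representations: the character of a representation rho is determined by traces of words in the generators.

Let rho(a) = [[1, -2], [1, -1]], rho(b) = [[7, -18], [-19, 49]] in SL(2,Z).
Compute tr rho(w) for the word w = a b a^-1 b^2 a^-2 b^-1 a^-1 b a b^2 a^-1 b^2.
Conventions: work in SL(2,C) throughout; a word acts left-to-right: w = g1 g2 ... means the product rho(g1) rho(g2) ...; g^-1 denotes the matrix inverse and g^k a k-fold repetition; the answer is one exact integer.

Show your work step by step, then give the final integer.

-16061671978

rho(a) = [[1, -2], [1, -1]]
... * rho(b) = [[7, -18], [-19, 49]]  ->  [[45, -116], [26, -67]]
... * rho(a^-1) = [[-1, 2], [-1, 1]]  ->  [[71, -26], [41, -15]]
... * rho(b) = [[7, -18], [-19, 49]]  ->  [[991, -2552], [572, -1473]]
... * rho(b) = [[7, -18], [-19, 49]]  ->  [[55425, -142886], [31991, -82473]]
... * rho(a^-1) = [[-1, 2], [-1, 1]]  ->  [[87461, -32036], [50482, -18491]]
... * rho(a^-1) = [[-1, 2], [-1, 1]]  ->  [[-55425, 142886], [-31991, 82473]]
... * rho(b^-1) = [[49, 18], [19, 7]]  ->  [[-991, 2552], [-572, 1473]]
... * rho(a^-1) = [[-1, 2], [-1, 1]]  ->  [[-1561, 570], [-901, 329]]
... * rho(b) = [[7, -18], [-19, 49]]  ->  [[-21757, 56028], [-12558, 32339]]
... * rho(a) = [[1, -2], [1, -1]]  ->  [[34271, -12514], [19781, -7223]]
... * rho(b) = [[7, -18], [-19, 49]]  ->  [[477663, -1230064], [275704, -709985]]
... * rho(b) = [[7, -18], [-19, 49]]  ->  [[26714857, -68871070], [15419643, -39751937]]
... * rho(a^-1) = [[-1, 2], [-1, 1]]  ->  [[42156213, -15441356], [24332294, -8912651]]
... * rho(b) = [[7, -18], [-19, 49]]  ->  [[588479255, -1515438278], [339666427, -874701191]]
... * rho(b) = [[7, -18], [-19, 49]]  ->  [[32912682067, -84849102212], [18996987618, -48974354045]]
tr = 32912682067 + -48974354045 = -16061671978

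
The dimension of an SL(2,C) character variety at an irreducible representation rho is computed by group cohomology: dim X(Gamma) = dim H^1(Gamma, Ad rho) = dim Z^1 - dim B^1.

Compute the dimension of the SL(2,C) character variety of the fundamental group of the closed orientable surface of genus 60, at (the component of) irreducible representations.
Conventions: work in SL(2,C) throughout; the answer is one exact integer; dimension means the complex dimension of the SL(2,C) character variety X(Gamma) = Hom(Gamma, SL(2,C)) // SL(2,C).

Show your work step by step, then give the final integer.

354

The genus-60 surface group: 2g = 120 generators, one relator prod [a_i, b_i].
A cocycle assigns one sl_2 vector per generator subject to the relator condition d_2(z) = 0: dim of the unconstrained space is 3*2g = 360.
At an irreducible rho, H^2 = coker(d_2) vanishes (Poincare duality: H^2 is dual to H^0 = invariants = 0), so d_2 is surjective onto sl_2 and dim Z^1 = 360 - 3 = 357.
dim B^1 = 3 (coboundaries, injective at irreducible rho).
dim X = dim H^1 = 357 - 3 = 354.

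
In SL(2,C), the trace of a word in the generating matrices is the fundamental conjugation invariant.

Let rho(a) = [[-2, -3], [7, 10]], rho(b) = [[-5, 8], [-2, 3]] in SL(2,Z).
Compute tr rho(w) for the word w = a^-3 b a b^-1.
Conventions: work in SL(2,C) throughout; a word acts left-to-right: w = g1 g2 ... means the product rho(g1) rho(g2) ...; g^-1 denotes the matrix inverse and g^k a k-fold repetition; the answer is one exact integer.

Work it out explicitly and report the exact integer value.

rho(a^-1) = [[10, 3], [-7, -2]]
... * rho(a^-1) = [[10, 3], [-7, -2]]  ->  [[79, 24], [-56, -17]]
... * rho(a^-1) = [[10, 3], [-7, -2]]  ->  [[622, 189], [-441, -134]]
... * rho(b) = [[-5, 8], [-2, 3]]  ->  [[-3488, 5543], [2473, -3930]]
... * rho(a) = [[-2, -3], [7, 10]]  ->  [[45777, 65894], [-32456, -46719]]
... * rho(b^-1) = [[3, -8], [2, -5]]  ->  [[269119, -695686], [-190806, 493243]]
tr = 269119 + 493243 = 762362

762362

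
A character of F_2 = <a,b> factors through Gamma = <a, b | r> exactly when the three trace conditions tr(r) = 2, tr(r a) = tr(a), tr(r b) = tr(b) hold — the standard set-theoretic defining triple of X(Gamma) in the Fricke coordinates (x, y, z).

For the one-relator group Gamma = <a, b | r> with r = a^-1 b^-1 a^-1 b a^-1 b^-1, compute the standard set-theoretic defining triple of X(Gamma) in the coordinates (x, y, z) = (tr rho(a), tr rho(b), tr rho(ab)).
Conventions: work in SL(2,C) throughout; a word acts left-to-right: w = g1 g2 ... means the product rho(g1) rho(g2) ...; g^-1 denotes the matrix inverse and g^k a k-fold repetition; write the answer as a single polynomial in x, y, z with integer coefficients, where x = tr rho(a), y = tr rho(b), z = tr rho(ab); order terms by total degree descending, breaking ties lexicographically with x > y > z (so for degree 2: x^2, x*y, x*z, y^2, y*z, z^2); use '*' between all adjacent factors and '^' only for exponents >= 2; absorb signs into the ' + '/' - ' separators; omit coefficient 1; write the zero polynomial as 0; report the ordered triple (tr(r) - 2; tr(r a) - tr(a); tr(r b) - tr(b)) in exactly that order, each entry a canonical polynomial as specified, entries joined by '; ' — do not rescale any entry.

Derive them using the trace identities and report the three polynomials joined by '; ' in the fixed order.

use: tr(b a^-1) = tr(b) * tr(a) - tr(b a)   [inverse elimination on a] = x*y - z
tr(b a^-2) = tr(b a^-1) * tr(a) - tr(b)   [inverse elimination on a] = x^2*y - x*z - y
apply: tr(a^-2 b a^-1) = tr(b a^-2) * tr(a) - tr(b a^-1)   [inverse elimination on a] = x^3*y - x^2*z - 2*x*y + z
tr(b^2) = tr(b) * tr(b) - tr(1)   [square of b] = y^2 - 2
tr(b^2 a) = tr(b) * tr(a b) - tr(a)   [square of b] = y*z - x
tr(b a^-1 b) = tr(b^2) * tr(a) - tr(b^2 a)   [inverse elimination on a] = x*y^2 - y*z - x
apply: tr(b a b a) = tr(a b) * tr(a b) - tr(1)   [split at a repeated a] = z^2 - 2
tr(b a^-1 b a) = tr(b a b) * tr(a) - tr(b a b a)   [inverse elimination on a] = x*y*z - x^2 - z^2 + 2
apply: tr(b a^-1 b a^-1) = tr(b a^-1 b) * tr(a) - tr(b a^-1 b a)   [inverse elimination on a] = x^2*y^2 - 2*x*y*z + z^2 - 2
tr(a^-2 b a^-1 b) = tr(b a^-1 b a^-1) * tr(a) - tr(b a^-1 b)   [inverse elimination on a] = x^3*y^2 - 2*x^2*y*z - x*y^2 + x*z^2 + y*z - x
tr(a^-1 b a^-1 b^-1 a^-1) = tr(a^-2 b a^-1) * tr(b) - tr(a^-2 b a^-1 b)   [inverse elimination on b] = x^2*y*z - x*y^2 - x*z^2 + x
use: tr(b^2 a b) = tr(b) * tr(b a b) - tr(b a)   [square of b] = y^2*z - x*y - z
apply: tr(a b a) = tr(a) * tr(b a) - tr(b)   [square of a] = x*z - y
apply: tr(b^2 a b a) = tr(b) * tr(a b a b) - tr(a b a)   [square of b] = y*z^2 - x*z - y
apply: tr(a^-1 b^2 a b) = tr(b^2 a b) * tr(a) - tr(b^2 a b a)   [inverse elimination on a] = x*y^2*z - x^2*y - y*z^2 + y
tr(b a b^-1 a^-1 b) = tr(a^-1 b^2 a) * tr(b) - tr(a^-1 b^2 a b)   [inverse elimination on b] = -x*y^2*z + x^2*y + y^3 + y*z^2 - 3*y
use: tr(b a b a b a) = tr(b a) * tr(b a b a) - tr(b^-1 a^-1)   [split at a repeated b] = z^3 - 3*z
tr(a^-1 b a b a b) = tr(b a b a b) * tr(a) - tr(b a b a b a)   [inverse elimination on a] = x*y*z^2 - x^2*z - z^3 - x*y + 3*z
apply: tr(b a b^-1 a^-1 b a) = tr(a^-1 b a b a) * tr(b) - tr(a^-1 b a b a b)   [inverse elimination on b] = -x*y*z^2 + x^2*z + y^2*z + z^3 - 3*z
apply: tr(b^-1 a^-1 b a^-1 b a) = tr(b a b^-1 a^-1 b) * tr(a) - tr(b a b^-1 a^-1 b a)   [inverse elimination on a] = -x^2*y^2*z + x^3*y + x*y^3 + 2*x*y*z^2 - x^2*z - y^2*z - z^3 - 3*x*y + 3*z
use: tr(a^-1 b a^-1 b^-1 a^-1 b) = tr(b^-1 a^-1 b a^-1 b) * tr(a) - tr(b^-1 a^-1 b a^-1 b a)   [inverse elimination on a] = x^2*y^2*z - x*y^3 - 2*x*y*z^2 + y^2*z + z^3 + 2*x*y - 3*z
tr(a^-1 b^-1 a^-1 b a^-1 b^-1) = tr(a^-1 b a^-1 b^-1 a^-1) * tr(b) - tr(a^-1 b a^-1 b^-1 a^-1 b)   [inverse elimination on b] = x*y*z^2 - y^2*z - z^3 - x*y + 3*z
tr(b^-1 a^-1 b a^-1) = tr(a^-1 b a^-1) * tr(b) - tr(a^-1 b a^-1 b)   [inverse elimination on b] = x*y*z - y^2 - z^2 + 2
tr(b^-1 a^-1 b a^-1 b^-1) = tr(b^-1 a^-1 b a^-1) * tr(b) - tr(b^-1 a^-1 b a^-1 b)   [inverse elimination on b] = x*y^2*z - x^2*y - y^3 - y*z^2 + x*z + 3*y
tr(a^-1 b^-1 a^-1 b a^-1) = tr(b^-1 a^-1 b a^-1) * tr(a) - tr(b^-1 a^-1 b) = x^2*y*z - x*y^2 - x*z^2 + x
assemble the triple (tr(r) - 2; tr(r a) - x; tr(r b) - y)

x*y*z^2 - y^2*z - z^3 - x*y + 3*z - 2; x*y^2*z - x^2*y - y^3 - y*z^2 + x*z - x + 3*y; x^2*y*z - x*y^2 - x*z^2 + x - y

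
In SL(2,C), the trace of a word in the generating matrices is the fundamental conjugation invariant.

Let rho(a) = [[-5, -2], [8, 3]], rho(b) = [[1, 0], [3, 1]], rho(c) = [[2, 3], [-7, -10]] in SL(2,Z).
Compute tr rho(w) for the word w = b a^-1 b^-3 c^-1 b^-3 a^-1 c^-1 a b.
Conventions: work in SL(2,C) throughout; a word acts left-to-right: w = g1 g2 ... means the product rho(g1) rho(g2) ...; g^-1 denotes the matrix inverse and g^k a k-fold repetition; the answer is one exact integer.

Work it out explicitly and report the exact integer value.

-41547

rho(b) = [[1, 0], [3, 1]]
... * rho(a^-1) = [[3, 2], [-8, -5]]  ->  [[3, 2], [1, 1]]
... * rho(b^-1) = [[1, 0], [-3, 1]]  ->  [[-3, 2], [-2, 1]]
... * rho(b^-1) = [[1, 0], [-3, 1]]  ->  [[-9, 2], [-5, 1]]
... * rho(b^-1) = [[1, 0], [-3, 1]]  ->  [[-15, 2], [-8, 1]]
... * rho(c^-1) = [[-10, -3], [7, 2]]  ->  [[164, 49], [87, 26]]
... * rho(b^-1) = [[1, 0], [-3, 1]]  ->  [[17, 49], [9, 26]]
... * rho(b^-1) = [[1, 0], [-3, 1]]  ->  [[-130, 49], [-69, 26]]
... * rho(b^-1) = [[1, 0], [-3, 1]]  ->  [[-277, 49], [-147, 26]]
... * rho(a^-1) = [[3, 2], [-8, -5]]  ->  [[-1223, -799], [-649, -424]]
... * rho(c^-1) = [[-10, -3], [7, 2]]  ->  [[6637, 2071], [3522, 1099]]
... * rho(a) = [[-5, -2], [8, 3]]  ->  [[-16617, -7061], [-8818, -3747]]
... * rho(b) = [[1, 0], [3, 1]]  ->  [[-37800, -7061], [-20059, -3747]]
tr = -37800 + -3747 = -41547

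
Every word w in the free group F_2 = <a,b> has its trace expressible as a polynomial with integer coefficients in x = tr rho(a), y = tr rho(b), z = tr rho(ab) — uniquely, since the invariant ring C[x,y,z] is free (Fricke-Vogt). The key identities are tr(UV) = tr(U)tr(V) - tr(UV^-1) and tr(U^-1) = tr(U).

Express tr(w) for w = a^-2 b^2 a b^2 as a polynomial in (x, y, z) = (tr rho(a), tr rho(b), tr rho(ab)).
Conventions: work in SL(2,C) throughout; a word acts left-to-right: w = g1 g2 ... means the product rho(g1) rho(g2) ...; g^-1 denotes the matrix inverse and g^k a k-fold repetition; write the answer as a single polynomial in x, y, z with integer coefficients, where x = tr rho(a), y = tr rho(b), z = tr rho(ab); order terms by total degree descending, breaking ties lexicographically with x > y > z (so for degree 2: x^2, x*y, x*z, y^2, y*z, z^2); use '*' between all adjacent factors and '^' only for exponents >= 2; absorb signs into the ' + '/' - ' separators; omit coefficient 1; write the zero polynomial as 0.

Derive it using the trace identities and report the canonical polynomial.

x^2*y^3*z - x^3*y^2 - x*y^2*z^2 - y^3*z + x*y^2 + 2*y*z + x

trace(b a b) = trace(b) trace(a b) - trace(a)  (reduce the b square) = y*z - x
trace(a b^3) = trace(b) trace(b a b) - trace(b a)  (reduce the b square) = y^2*z - x*y - z
trace(b^2 a b^2) = trace(b) trace(a b^3) - trace(a b^2)  (reduce the b square) = y^3*z - x*y^2 - 2*y*z + x
trace(a b a b) = trace(a b) trace(a b) - trace(1)  (split on a) = z^2 - 2
reduce: trace(a b a) = trace(a) trace(b a) - trace(b)  (reduce the a square) = x*z - y
so trace(a b^2 a b) = trace(b) trace(a b a b) - trace(a b a)  (reduce the b square) = y*z^2 - x*z - y
reduce: trace(b^2) = trace(b) trace(b) - trace(1)  (reduce the b square) = y^2 - 2
trace(a b^2 a) = trace(a) trace(b^2 a) - trace(b^2)  (reduce the a square) = x*y*z - x^2 - y^2 + 2
trace(b^2 a b^2 a) = trace(b) trace(a b^2 a b) - trace(a b^2 a)  (reduce the b square) = y^2*z^2 - 2*x*y*z + x^2 - 2
trace(b^2 a b^2 a^-1) = trace(b^2 a b^2) trace(a) - trace(b^2 a b^2 a)  (eliminate a^-1) = x*y^3*z - x^2*y^2 - y^2*z^2 + 2
trace(a^-2 b^2 a b^2) = trace(b^2 a b^2 a^-1) trace(a) - trace(b^2 a b^2)  (eliminate a^-1) = x^2*y^3*z - x^3*y^2 - x*y^2*z^2 - y^3*z + x*y^2 + 2*y*z + x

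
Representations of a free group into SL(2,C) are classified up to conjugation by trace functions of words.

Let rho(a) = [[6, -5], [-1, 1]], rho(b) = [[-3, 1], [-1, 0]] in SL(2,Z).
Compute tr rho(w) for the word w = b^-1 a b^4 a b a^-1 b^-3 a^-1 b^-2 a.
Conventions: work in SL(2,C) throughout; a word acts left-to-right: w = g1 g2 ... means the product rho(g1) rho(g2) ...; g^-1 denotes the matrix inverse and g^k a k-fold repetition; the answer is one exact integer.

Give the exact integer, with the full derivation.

20044325

rho(b^-1) = [[0, -1], [1, -3]]
... * rho(a) = [[6, -5], [-1, 1]]  ->  [[1, -1], [9, -8]]
... * rho(b) = [[-3, 1], [-1, 0]]  ->  [[-2, 1], [-19, 9]]
... * rho(b) = [[-3, 1], [-1, 0]]  ->  [[5, -2], [48, -19]]
... * rho(b) = [[-3, 1], [-1, 0]]  ->  [[-13, 5], [-125, 48]]
... * rho(b) = [[-3, 1], [-1, 0]]  ->  [[34, -13], [327, -125]]
... * rho(a) = [[6, -5], [-1, 1]]  ->  [[217, -183], [2087, -1760]]
... * rho(b) = [[-3, 1], [-1, 0]]  ->  [[-468, 217], [-4501, 2087]]
... * rho(a^-1) = [[1, 5], [1, 6]]  ->  [[-251, -1038], [-2414, -9983]]
... * rho(b^-1) = [[0, -1], [1, -3]]  ->  [[-1038, 3365], [-9983, 32363]]
... * rho(b^-1) = [[0, -1], [1, -3]]  ->  [[3365, -9057], [32363, -87106]]
... * rho(b^-1) = [[0, -1], [1, -3]]  ->  [[-9057, 23806], [-87106, 228955]]
... * rho(a^-1) = [[1, 5], [1, 6]]  ->  [[14749, 97551], [141849, 938200]]
... * rho(b^-1) = [[0, -1], [1, -3]]  ->  [[97551, -307402], [938200, -2956449]]
... * rho(b^-1) = [[0, -1], [1, -3]]  ->  [[-307402, 824655], [-2956449, 7931147]]
... * rho(a) = [[6, -5], [-1, 1]]  ->  [[-2669067, 2361665], [-25669841, 22713392]]
tr = -2669067 + 22713392 = 20044325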